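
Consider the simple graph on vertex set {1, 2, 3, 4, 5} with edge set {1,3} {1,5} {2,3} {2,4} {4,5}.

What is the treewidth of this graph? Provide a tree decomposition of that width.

Each bag holds 3 vertices, so the decomposition has width 2, which upper-bounds the treewidth. The edges 5–4–2–3–1–5 form a cycle, so G is not a tree and its treewidth is at least 2. The upper and lower bounds meet at 2, so that is the treewidth.

Treewidth 2.
One such decomposition:
Bags: B1 = {2, 4, 5}  B2 = {2, 3, 5}  B3 = {1, 3, 5}
Tree: B1–B2, B2–B3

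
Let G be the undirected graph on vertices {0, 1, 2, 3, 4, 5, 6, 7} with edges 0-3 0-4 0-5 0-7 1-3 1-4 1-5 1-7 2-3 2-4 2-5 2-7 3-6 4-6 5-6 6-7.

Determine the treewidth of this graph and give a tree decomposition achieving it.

Treewidth 4.
Bags: B1 = {0, 3, 4, 5, 7}  B2 = {3, 4, 5, 6, 7}  B3 = {2, 3, 4, 5, 7}  B4 = {1, 3, 4, 5, 7}
Tree: B1–B2, B2–B3, B3–B4

The largest bag has 5 vertices, giving width 4; this decomposition certifies tw(G) ≤ 4. For the lower bound: the 5 vertex sets {0,4}, {6,7}, {2,3}, {5}, {1} are disjoint, each induces a connected subgraph, and every pair is joined by at least one edge of G. Contracting each set to a single vertex therefore yields K_{5} as a minor, and since treewidth is minor-monotone, tw(G) ≥ tw(K_{5}) = 4. The upper and lower bounds meet at 4, so that is the treewidth.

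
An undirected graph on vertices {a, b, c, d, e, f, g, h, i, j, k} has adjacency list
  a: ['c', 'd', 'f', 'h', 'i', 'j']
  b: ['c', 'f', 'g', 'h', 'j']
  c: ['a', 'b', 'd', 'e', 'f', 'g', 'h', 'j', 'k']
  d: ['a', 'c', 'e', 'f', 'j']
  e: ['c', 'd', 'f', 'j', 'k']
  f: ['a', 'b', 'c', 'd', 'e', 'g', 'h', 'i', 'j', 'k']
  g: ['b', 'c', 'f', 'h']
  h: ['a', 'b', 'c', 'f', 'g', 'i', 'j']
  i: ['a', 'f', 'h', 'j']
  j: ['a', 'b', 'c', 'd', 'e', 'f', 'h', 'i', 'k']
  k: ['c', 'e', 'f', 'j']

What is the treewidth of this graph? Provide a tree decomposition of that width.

Each bag holds 5 vertices, so the decomposition has width 4, which upper-bounds the treewidth. For the lower bound, the 5 vertices {b, c, f, g, h} are pairwise adjacent, and any tree decomposition puts a clique entirely inside one bag — forcing width ≥ 4. Hence tw(G) = 4 exactly.

Treewidth 4.
One such decomposition:
Bags: B1 = {a, c, d, f, j}  B2 = {a, c, f, h, j}  B3 = {c, d, e, f, j}  B4 = {b, c, f, h, j}  B5 = {a, f, h, i, j}  B6 = {b, c, f, g, h}  B7 = {c, e, f, j, k}
Tree: B1–B2, B1–B3, B2–B4, B2–B5, B4–B6, B3–B7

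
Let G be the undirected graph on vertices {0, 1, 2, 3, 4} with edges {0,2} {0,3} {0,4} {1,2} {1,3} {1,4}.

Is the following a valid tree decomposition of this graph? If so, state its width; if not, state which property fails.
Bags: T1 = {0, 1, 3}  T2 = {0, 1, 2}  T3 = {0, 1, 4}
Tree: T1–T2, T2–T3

Checking the three conditions: (i) the bags cover all of {0, 1, 2, 3, 4}; (ii) for each edge, some bag contains both endpoints; (iii) the bags containing any fixed vertex form a subtree. All hold, so the decomposition is valid with width 3 − 1 = 2.

Yes; width 2.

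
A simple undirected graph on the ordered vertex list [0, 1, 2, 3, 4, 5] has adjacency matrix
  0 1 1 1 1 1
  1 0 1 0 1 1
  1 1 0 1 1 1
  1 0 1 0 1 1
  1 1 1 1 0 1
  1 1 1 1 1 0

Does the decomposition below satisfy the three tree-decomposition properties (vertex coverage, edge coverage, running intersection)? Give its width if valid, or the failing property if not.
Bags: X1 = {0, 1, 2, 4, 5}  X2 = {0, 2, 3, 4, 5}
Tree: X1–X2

Checking the three conditions: (i) the bags cover all of {0, 1, 2, 3, 4, 5}; (ii) for each edge, some bag contains both endpoints; (iii) the bags containing any fixed vertex form a subtree. All hold, so the decomposition is valid with width 5 − 1 = 4.

Yes; width 4.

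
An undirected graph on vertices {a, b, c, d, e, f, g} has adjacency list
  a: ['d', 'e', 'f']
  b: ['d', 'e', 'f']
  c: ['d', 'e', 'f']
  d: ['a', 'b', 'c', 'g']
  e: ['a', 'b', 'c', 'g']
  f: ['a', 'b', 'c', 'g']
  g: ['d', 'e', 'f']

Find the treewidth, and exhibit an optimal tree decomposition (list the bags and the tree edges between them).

Treewidth 3.
Bags: B1 = {c, d, e, f}  B2 = {d, e, f, g}  B3 = {a, d, e, f}  B4 = {b, d, e, f}
Tree: B1–B2, B2–B3, B3–B4

Each bag holds 4 vertices, so the decomposition has width 3, which upper-bounds the treewidth. For the lower bound: the 4 vertex sets {c,d}, {f,g}, {e}, {a} are disjoint, each induces a connected subgraph, and every pair is joined by at least one edge of G. Contracting each set to a single vertex therefore yields K_{4} as a minor, and since treewidth is minor-monotone, tw(G) ≥ tw(K_{4}) = 3. The upper and lower bounds meet at 3, so that is the treewidth.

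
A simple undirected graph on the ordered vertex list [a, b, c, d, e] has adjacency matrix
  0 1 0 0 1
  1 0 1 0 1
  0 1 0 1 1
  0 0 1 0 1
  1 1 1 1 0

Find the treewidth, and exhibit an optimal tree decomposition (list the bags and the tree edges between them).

Treewidth 2.
Bags: B1 = {a, b, e}  B2 = {b, c, e}  B3 = {c, d, e}
Tree: B1–B2, B2–B3

The largest bag has 3 vertices, giving width 2; this decomposition certifies tw(G) ≤ 2. Conversely, {c, d, e} is a clique of size 3, and the vertices of any clique must share a bag in every tree decomposition; so some bag has ≥ 3 vertices and tw(G) ≥ 2. Therefore the treewidth is 2.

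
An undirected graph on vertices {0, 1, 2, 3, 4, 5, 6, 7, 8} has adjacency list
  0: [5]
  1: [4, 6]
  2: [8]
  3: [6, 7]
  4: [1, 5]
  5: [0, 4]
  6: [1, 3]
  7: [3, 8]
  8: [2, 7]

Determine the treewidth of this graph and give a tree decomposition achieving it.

Treewidth 1.
Bags: B1 = {0, 5}  B2 = {4, 5}  B3 = {1, 4}  B4 = {1, 6}  B5 = {3, 6}  B6 = {3, 7}  B7 = {7, 8}  B8 = {2, 8}
Tree: B1–B2, B2–B3, B3–B4, B4–B5, B5–B6, B6–B7, B7–B8

Every bag has size at most 2, so the width is 2 − 1 = 1 and tw(G) ≤ 1. Any graph with an edge has treewidth ≥ 1, and G has the edge 0–5. Hence tw(G) = 1 exactly.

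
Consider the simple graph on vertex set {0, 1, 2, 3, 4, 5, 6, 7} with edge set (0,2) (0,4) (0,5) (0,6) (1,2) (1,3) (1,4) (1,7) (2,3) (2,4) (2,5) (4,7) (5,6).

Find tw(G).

A width-2 tree decomposition is:
Bags: B1 = {1, 2, 4}  B2 = {1, 4, 7}  B3 = {1, 2, 3}  B4 = {0, 2, 4}  B5 = {0, 2, 5}  B6 = {0, 5, 6}
Tree: B1–B2, B1–B3, B1–B4, B4–B5, B5–B6
Each bag holds 3 vertices, so the decomposition has width 2, which upper-bounds the treewidth. For the lower bound, the 3 vertices {0, 2, 4} are pairwise adjacent, and any tree decomposition puts a clique entirely inside one bag — forcing width ≥ 2. Therefore the treewidth is 2.

2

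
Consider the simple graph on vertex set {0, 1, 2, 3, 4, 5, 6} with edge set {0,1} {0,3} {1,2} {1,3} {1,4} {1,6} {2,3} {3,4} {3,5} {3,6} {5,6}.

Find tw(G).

2

A width-2 tree decomposition is:
Bags: B1 = {0, 1, 3}  B2 = {1, 3, 4}  B3 = {1, 3, 6}  B4 = {1, 2, 3}  B5 = {3, 5, 6}
Tree: B1–B2, B2–B3, B2–B4, B3–B5
Each bag holds 3 vertices, so the decomposition has width 2, which upper-bounds the treewidth. For the lower bound, the 3 vertices {0, 1, 3} are pairwise adjacent, and any tree decomposition puts a clique entirely inside one bag — forcing width ≥ 2. Combining the bounds, tw(G) = 2.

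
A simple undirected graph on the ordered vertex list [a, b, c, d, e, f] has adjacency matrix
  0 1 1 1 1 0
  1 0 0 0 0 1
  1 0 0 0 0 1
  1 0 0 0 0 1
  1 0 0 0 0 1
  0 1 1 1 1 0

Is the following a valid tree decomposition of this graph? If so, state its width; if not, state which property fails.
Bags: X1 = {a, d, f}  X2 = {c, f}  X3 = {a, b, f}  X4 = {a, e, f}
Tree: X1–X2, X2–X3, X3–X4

No — edge (a,c) lies in no bag.

A tree decomposition must satisfy three properties: every vertex lies in some bag; for every edge, both endpoints lie together in some bag; and for every vertex, the bags containing it form a connected subtree. Here edge (a,c) lies in no bag, so the decomposition is invalid.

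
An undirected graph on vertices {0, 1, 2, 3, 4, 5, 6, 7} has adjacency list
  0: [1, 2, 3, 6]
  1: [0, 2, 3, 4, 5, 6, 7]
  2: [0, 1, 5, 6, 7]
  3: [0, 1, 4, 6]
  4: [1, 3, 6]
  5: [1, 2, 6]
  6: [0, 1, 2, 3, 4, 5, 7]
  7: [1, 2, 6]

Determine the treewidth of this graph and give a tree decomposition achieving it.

Treewidth 3.
Bags: B1 = {0, 1, 2, 6}  B2 = {1, 2, 6, 7}  B3 = {0, 1, 3, 6}  B4 = {1, 2, 5, 6}  B5 = {1, 3, 4, 6}
Tree: B1–B2, B1–B3, B2–B4, B3–B5

The largest bag has 4 vertices, giving width 3; this decomposition certifies tw(G) ≤ 3. Conversely, {0, 1, 2, 6} is a clique of size 4, and the vertices of any clique must share a bag in every tree decomposition; so some bag has ≥ 4 vertices and tw(G) ≥ 3. The upper and lower bounds meet at 3, so that is the treewidth.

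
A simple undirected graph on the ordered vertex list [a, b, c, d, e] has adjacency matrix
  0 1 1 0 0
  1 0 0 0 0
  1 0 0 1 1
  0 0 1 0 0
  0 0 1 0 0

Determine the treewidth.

1

A width-1 tree decomposition is:
Bags: B1 = {a, c}  B2 = {c, d}  B3 = {c, e}  B4 = {a, b}
Tree: B1–B2, B2–B3, B1–B4
Every bag has size at most 2, so the width is 2 − 1 = 1 and tw(G) ≤ 1. G has an edge, so its treewidth is at least 1. Therefore the treewidth is 1.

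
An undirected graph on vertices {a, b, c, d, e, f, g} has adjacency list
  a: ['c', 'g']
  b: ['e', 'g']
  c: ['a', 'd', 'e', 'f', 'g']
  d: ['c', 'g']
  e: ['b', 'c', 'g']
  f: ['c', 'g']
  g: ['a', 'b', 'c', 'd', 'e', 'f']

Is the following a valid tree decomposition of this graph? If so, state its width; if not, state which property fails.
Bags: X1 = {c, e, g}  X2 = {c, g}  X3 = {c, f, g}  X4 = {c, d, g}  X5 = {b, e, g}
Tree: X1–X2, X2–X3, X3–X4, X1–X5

A tree decomposition must satisfy three properties: every vertex lies in some bag; for every edge, both endpoints lie together in some bag; and for every vertex, the bags containing it form a connected subtree. Here vertex a appears in no bag, so the decomposition is invalid.

No — vertex a appears in no bag.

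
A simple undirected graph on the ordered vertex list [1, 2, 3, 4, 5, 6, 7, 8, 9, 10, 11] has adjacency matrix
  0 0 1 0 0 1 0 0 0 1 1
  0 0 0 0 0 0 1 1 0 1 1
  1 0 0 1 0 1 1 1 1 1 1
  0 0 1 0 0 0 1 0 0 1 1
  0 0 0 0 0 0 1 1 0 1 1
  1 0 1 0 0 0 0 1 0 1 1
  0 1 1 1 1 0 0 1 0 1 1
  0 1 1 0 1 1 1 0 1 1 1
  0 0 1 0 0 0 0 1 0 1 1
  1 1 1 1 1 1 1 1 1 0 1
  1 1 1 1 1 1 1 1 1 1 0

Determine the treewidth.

4

A width-4 tree decomposition is:
Bags: B1 = {5, 7, 8, 10, 11}  B2 = {3, 7, 8, 10, 11}  B3 = {3, 8, 9, 10, 11}  B4 = {3, 6, 8, 10, 11}  B5 = {3, 4, 7, 10, 11}  B6 = {1, 3, 6, 10, 11}  B7 = {2, 7, 8, 10, 11}
Tree: B1–B2, B2–B3, B3–B4, B2–B5, B4–B6, B1–B7
The largest bag has 5 vertices, giving width 4; this decomposition certifies tw(G) ≤ 4. For the lower bound, the 5 vertices {2, 7, 8, 10, 11} are pairwise adjacent, and any tree decomposition puts a clique entirely inside one bag — forcing width ≥ 4. Combining the bounds, tw(G) = 4.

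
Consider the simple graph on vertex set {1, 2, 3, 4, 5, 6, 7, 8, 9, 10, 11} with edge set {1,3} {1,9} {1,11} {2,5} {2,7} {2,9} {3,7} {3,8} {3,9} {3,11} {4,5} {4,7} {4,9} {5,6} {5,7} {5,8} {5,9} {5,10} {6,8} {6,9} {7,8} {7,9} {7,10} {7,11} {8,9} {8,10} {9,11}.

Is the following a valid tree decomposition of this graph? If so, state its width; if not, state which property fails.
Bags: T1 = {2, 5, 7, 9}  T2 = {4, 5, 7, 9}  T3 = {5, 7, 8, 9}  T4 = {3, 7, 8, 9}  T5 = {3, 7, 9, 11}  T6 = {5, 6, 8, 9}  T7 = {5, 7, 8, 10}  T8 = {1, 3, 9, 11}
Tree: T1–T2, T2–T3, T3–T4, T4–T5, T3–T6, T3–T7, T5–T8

Yes; width 3.

Vertex coverage: the bags together contain {1, 2, 3, 4, 5, 6, 7, 8, 9, 10, 11}, the full vertex set. Edge coverage: each edge of G has both endpoints in at least one bag. Running intersection: for every vertex, the bags containing it form a connected subtree. All three properties hold, so this is a valid tree decomposition of width max|bag| − 1 = 3, and hence tw(G) ≤ 3.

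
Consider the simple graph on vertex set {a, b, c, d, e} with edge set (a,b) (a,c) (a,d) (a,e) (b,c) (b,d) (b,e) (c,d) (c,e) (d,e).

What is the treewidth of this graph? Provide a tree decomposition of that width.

Treewidth 4.
One such decomposition:
Bags: B1 = {a, b, c, d, e}
Tree: (single bag)

A single bag containing all 5 vertices is trivially a valid decomposition of width 4. Conversely, {a, b, c, d, e} is a clique of size 5, and the vertices of any clique must share a bag in every tree decomposition; so some bag has ≥ 5 vertices and tw(G) ≥ 4. Therefore the treewidth is 4.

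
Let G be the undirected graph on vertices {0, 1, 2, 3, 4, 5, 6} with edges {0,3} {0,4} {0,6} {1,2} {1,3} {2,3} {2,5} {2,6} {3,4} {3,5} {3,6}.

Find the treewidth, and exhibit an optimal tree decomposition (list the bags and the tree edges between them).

The largest bag has 3 vertices, giving width 2; this decomposition certifies tw(G) ≤ 2. On the other hand G contains the 3-clique {0, 3, 4}. A clique must lie in a single bag of any decomposition, so no decomposition can have width below 2. Hence tw(G) = 2 exactly.

Treewidth 2.
One such decomposition:
Bags: B1 = {2, 3, 6}  B2 = {0, 3, 6}  B3 = {1, 2, 3}  B4 = {2, 3, 5}  B5 = {0, 3, 4}
Tree: B1–B2, B1–B3, B3–B4, B2–B5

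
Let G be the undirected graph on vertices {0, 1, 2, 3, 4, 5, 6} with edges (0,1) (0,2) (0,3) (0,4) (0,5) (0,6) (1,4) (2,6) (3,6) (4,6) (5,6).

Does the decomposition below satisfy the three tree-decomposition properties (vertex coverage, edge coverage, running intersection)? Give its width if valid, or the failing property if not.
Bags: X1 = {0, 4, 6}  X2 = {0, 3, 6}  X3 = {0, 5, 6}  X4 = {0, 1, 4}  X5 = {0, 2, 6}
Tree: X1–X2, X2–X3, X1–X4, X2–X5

Yes; width 2.

Checking the three conditions: (i) the bags cover all of {0, 1, 2, 3, 4, 5, 6}; (ii) for each edge, some bag contains both endpoints; (iii) the bags containing any fixed vertex form a subtree. All hold, so the decomposition is valid with width 3 − 1 = 2.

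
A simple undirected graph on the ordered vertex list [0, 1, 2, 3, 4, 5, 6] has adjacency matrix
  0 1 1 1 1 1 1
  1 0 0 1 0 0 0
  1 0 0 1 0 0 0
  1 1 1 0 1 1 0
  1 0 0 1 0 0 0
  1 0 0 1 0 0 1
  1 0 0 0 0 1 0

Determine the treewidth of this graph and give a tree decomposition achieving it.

Each bag holds 3 vertices, so the decomposition has width 2, which upper-bounds the treewidth. For the lower bound, the 3 vertices {0, 1, 3} are pairwise adjacent, and any tree decomposition puts a clique entirely inside one bag — forcing width ≥ 2. Combining the bounds, tw(G) = 2.

Treewidth 2.
One optimal decomposition is:
Bags: B1 = {0, 2, 3}  B2 = {0, 3, 5}  B3 = {0, 3, 4}  B4 = {0, 1, 3}  B5 = {0, 5, 6}
Tree: B1–B2, B1–B3, B1–B4, B2–B5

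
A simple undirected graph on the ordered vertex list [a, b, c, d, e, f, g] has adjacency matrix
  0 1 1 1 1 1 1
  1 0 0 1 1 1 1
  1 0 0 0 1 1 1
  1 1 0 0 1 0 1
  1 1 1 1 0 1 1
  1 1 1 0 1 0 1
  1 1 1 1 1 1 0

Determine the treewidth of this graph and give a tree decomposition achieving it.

The largest bag has 5 vertices, giving width 4; this decomposition certifies tw(G) ≤ 4. For the lower bound, the 5 vertices {a, b, d, e, g} are pairwise adjacent, and any tree decomposition puts a clique entirely inside one bag — forcing width ≥ 4. Therefore the treewidth is 4.

Treewidth 4.
Bags: B1 = {a, b, e, f, g}  B2 = {a, b, d, e, g}  B3 = {a, c, e, f, g}
Tree: B1–B2, B1–B3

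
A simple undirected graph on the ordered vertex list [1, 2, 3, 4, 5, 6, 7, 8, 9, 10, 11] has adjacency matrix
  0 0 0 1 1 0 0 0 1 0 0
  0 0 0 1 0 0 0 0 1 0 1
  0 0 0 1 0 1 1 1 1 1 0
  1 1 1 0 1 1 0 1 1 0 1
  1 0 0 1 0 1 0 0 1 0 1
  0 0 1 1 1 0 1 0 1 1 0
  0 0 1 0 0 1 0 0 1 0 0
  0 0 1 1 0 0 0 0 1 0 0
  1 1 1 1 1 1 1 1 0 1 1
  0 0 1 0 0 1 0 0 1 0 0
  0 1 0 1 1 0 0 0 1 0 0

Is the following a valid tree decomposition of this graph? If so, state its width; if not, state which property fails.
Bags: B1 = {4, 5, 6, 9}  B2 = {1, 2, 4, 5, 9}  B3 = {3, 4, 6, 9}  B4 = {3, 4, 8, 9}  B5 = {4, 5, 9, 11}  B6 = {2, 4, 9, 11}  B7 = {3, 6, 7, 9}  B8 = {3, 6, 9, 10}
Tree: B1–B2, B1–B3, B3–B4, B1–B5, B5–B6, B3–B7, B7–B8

No — bags containing vertex 2 are not connected in the tree.

A tree decomposition must satisfy three properties: every vertex lies in some bag; for every edge, both endpoints lie together in some bag; and for every vertex, the bags containing it form a connected subtree. Here bags containing vertex 2 are not connected in the tree, so the decomposition is invalid.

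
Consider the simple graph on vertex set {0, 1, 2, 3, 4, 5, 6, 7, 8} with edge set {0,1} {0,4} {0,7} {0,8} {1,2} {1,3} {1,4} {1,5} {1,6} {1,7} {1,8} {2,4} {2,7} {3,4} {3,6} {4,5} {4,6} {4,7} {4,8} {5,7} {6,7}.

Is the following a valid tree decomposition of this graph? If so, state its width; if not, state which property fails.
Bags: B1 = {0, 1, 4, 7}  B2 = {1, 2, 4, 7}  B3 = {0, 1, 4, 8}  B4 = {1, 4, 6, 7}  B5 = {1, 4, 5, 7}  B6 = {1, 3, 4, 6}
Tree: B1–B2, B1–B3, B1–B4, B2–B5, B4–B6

Every vertex of G appears in some bag (union = {0, 1, 2, 3, 4, 5, 6, 7, 8}); every edge is covered by a bag; and for each vertex v the set of bags containing v is connected in the bag tree. The decomposition is therefore valid. The largest bag has 4 vertices, so the width is 3.

Yes; width 3.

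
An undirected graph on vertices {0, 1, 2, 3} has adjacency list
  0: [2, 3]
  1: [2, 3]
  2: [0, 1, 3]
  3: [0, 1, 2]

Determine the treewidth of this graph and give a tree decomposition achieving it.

Treewidth 2.
One such decomposition:
Bags: B1 = {0, 2, 3}  B2 = {1, 2, 3}
Tree: B1–B2

Each bag holds 3 vertices, so the decomposition has width 2, which upper-bounds the treewidth. Conversely, {0, 2, 3} is a clique of size 3, and the vertices of any clique must share a bag in every tree decomposition; so some bag has ≥ 3 vertices and tw(G) ≥ 2. Combining the bounds, tw(G) = 2.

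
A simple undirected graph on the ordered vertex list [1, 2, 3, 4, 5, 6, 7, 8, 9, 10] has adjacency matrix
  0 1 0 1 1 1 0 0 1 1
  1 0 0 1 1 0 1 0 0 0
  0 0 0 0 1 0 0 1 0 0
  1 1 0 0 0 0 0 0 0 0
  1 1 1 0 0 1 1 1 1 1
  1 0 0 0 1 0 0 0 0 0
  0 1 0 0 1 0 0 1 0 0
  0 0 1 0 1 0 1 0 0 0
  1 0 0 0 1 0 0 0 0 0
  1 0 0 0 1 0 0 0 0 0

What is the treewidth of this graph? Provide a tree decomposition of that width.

Treewidth 2.
One such decomposition:
Bags: B1 = {1, 2, 5}  B2 = {1, 5, 10}  B3 = {2, 5, 7}  B4 = {1, 2, 4}  B5 = {5, 7, 8}  B6 = {3, 5, 8}  B7 = {1, 5, 6}  B8 = {1, 5, 9}
Tree: B1–B2, B1–B3, B1–B4, B3–B5, B5–B6, B1–B7, B7–B8

Every bag has size at most 3, so the width is 3 − 1 = 2 and tw(G) ≤ 2. Conversely, {1, 2, 4} is a clique of size 3, and the vertices of any clique must share a bag in every tree decomposition; so some bag has ≥ 3 vertices and tw(G) ≥ 2. Combining the bounds, tw(G) = 2.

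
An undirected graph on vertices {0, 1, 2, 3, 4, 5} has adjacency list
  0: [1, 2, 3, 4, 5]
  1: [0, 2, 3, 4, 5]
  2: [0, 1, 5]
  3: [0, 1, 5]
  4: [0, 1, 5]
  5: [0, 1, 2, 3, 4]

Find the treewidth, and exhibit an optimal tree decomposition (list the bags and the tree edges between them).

Each bag holds 4 vertices, so the decomposition has width 3, which upper-bounds the treewidth. On the other hand G contains the 4-clique {0, 1, 2, 5}. A clique must lie in a single bag of any decomposition, so no decomposition can have width below 3. The upper and lower bounds meet at 3, so that is the treewidth.

Treewidth 3.
One optimal decomposition is:
Bags: B1 = {0, 1, 4, 5}  B2 = {0, 1, 3, 5}  B3 = {0, 1, 2, 5}
Tree: B1–B2, B2–B3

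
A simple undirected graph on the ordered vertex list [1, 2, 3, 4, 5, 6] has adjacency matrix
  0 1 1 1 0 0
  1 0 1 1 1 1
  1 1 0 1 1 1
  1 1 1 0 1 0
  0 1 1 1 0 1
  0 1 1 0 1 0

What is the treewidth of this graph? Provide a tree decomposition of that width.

Treewidth 3.
One optimal decomposition is:
Bags: B1 = {2, 3, 4, 5}  B2 = {1, 2, 3, 4}  B3 = {2, 3, 5, 6}
Tree: B1–B2, B1–B3

Each bag holds 4 vertices, so the decomposition has width 3, which upper-bounds the treewidth. Conversely, {1, 2, 3, 4} is a clique of size 4, and the vertices of any clique must share a bag in every tree decomposition; so some bag has ≥ 4 vertices and tw(G) ≥ 3. Combining the bounds, tw(G) = 3.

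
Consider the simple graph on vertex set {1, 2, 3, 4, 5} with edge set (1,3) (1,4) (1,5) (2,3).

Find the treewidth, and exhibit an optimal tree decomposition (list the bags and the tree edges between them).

Each bag holds 2 vertices, so the decomposition has width 1, which upper-bounds the treewidth. Since G has at least one edge (e.g. 1–3), it is not an edgeless graph, so tw(G) ≥ 1. The upper and lower bounds meet at 1, so that is the treewidth.

Treewidth 1.
Bags: B1 = {1, 3}  B2 = {2, 3}  B3 = {1, 4}  B4 = {1, 5}
Tree: B1–B2, B1–B3, B3–B4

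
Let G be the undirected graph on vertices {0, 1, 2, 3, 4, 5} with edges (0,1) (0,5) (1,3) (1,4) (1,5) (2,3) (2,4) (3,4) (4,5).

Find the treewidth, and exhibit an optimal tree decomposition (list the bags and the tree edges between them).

The largest bag has 3 vertices, giving width 2; this decomposition certifies tw(G) ≤ 2. On the other hand G contains the 3-clique {0, 1, 5}. A clique must lie in a single bag of any decomposition, so no decomposition can have width below 2. Combining the bounds, tw(G) = 2.

Treewidth 2.
One such decomposition:
Bags: B1 = {1, 4, 5}  B2 = {0, 1, 5}  B3 = {1, 3, 4}  B4 = {2, 3, 4}
Tree: B1–B2, B1–B3, B3–B4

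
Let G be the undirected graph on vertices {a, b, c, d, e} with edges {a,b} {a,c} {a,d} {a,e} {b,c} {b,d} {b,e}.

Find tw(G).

2

A width-2 tree decomposition is:
Bags: B1 = {a, b, e}  B2 = {a, b, c}  B3 = {a, b, d}
Tree: B1–B2, B2–B3
Every bag has size at most 3, so the width is 3 − 1 = 2 and tw(G) ≤ 2. On the other hand G contains the 3-clique {a, b, d}. A clique must lie in a single bag of any decomposition, so no decomposition can have width below 2. Therefore the treewidth is 2.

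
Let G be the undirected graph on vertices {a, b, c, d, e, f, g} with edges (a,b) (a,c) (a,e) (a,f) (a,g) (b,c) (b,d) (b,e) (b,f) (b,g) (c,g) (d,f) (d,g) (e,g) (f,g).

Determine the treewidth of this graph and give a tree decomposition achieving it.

Each bag holds 4 vertices, so the decomposition has width 3, which upper-bounds the treewidth. On the other hand G contains the 4-clique {b, d, f, g}. A clique must lie in a single bag of any decomposition, so no decomposition can have width below 3. Hence tw(G) = 3 exactly.

Treewidth 3.
One such decomposition:
Bags: B1 = {b, d, f, g}  B2 = {a, b, f, g}  B3 = {a, b, c, g}  B4 = {a, b, e, g}
Tree: B1–B2, B2–B3, B3–B4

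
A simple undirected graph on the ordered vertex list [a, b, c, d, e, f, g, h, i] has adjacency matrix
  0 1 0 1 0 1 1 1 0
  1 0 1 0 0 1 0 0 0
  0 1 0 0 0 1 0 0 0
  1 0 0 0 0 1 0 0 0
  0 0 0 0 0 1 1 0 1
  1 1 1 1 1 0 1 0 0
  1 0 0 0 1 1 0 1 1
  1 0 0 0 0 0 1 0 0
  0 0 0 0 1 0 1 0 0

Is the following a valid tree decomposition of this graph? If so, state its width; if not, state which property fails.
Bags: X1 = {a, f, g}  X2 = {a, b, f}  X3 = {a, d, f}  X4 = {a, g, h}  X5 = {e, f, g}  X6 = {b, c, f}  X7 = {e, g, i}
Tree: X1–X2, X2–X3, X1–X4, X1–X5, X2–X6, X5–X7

Yes; width 2.

Vertex coverage: the bags together contain {a, b, c, d, e, f, g, h, i}, the full vertex set. Edge coverage: each edge of G has both endpoints in at least one bag. Running intersection: for every vertex, the bags containing it form a connected subtree. All three properties hold, so this is a valid tree decomposition of width max|bag| − 1 = 2, and hence tw(G) ≤ 2.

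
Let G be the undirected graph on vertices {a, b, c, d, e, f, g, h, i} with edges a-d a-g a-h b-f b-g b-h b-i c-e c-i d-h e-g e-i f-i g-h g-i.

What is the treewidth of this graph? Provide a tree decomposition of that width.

Each bag holds 3 vertices, so the decomposition has width 2, which upper-bounds the treewidth. On the other hand G contains the 3-clique {a, d, h}. A clique must lie in a single bag of any decomposition, so no decomposition can have width below 2. The upper and lower bounds meet at 2, so that is the treewidth.

Treewidth 2.
One such decomposition:
Bags: B1 = {b, g, h}  B2 = {b, g, i}  B3 = {e, g, i}  B4 = {a, g, h}  B5 = {a, d, h}  B6 = {c, e, i}  B7 = {b, f, i}
Tree: B1–B2, B2–B3, B1–B4, B4–B5, B3–B6, B2–B7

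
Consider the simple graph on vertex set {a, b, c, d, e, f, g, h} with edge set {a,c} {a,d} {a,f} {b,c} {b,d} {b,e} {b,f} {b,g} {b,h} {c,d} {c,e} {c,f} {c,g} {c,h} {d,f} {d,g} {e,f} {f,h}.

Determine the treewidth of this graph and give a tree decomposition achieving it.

Each bag holds 4 vertices, so the decomposition has width 3, which upper-bounds the treewidth. For the lower bound, the 4 vertices {b, c, d, g} are pairwise adjacent, and any tree decomposition puts a clique entirely inside one bag — forcing width ≥ 3. The upper and lower bounds meet at 3, so that is the treewidth.

Treewidth 3.
One optimal decomposition is:
Bags: B1 = {b, c, d, f}  B2 = {b, c, e, f}  B3 = {b, c, d, g}  B4 = {a, c, d, f}  B5 = {b, c, f, h}
Tree: B1–B2, B1–B3, B1–B4, B2–B5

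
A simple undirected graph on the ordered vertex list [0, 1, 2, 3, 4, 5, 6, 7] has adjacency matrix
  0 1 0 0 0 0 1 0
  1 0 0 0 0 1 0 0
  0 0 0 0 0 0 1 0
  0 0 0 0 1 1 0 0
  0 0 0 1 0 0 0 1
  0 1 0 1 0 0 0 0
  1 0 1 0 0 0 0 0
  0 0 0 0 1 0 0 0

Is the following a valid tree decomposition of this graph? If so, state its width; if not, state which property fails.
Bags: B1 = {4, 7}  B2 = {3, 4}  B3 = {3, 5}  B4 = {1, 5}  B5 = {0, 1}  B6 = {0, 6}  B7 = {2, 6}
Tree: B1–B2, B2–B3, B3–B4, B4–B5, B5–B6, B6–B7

Yes; width 1.

Vertex coverage: the bags together contain {0, 1, 2, 3, 4, 5, 6, 7}, the full vertex set. Edge coverage: each edge of G has both endpoints in at least one bag. Running intersection: for every vertex, the bags containing it form a connected subtree. All three properties hold, so this is a valid tree decomposition of width max|bag| − 1 = 1, and hence tw(G) ≤ 1.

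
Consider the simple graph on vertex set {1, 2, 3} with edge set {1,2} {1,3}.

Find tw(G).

A width-1 tree decomposition is:
Bags: B1 = {1, 2}  B2 = {1, 3}
Tree: B1–B2
Each bag holds 2 vertices, so the decomposition has width 1, which upper-bounds the treewidth. Since G has at least one edge (e.g. 2–1), it is not an edgeless graph, so tw(G) ≥ 1. Hence tw(G) = 1 exactly.

1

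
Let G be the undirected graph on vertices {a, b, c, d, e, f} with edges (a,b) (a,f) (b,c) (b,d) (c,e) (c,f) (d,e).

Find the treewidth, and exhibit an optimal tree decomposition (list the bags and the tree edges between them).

Treewidth 2.
Bags: B1 = {b, d, e}  B2 = {b, c, e}  B3 = {a, b, c}  B4 = {a, c, f}
Tree: B1–B2, B2–B3, B3–B4

Each bag holds 3 vertices, so the decomposition has width 2, which upper-bounds the treewidth. The edges d–e–c–b–d form a cycle, so G is not a tree and its treewidth is at least 2. Therefore the treewidth is 2.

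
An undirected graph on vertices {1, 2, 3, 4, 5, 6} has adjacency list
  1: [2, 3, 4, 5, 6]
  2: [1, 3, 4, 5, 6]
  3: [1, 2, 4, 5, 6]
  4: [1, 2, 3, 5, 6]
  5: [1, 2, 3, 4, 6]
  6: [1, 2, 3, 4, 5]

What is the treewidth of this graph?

A width-5 tree decomposition is:
Bags: B1 = {1, 2, 3, 4, 5, 6}
Tree: (single bag)
With just one bag of size 6, the width is 6 − 1 = 5, so tw(G) ≤ 5. Conversely, {1, 2, 3, 4, 5, 6} is a clique of size 6, and the vertices of any clique must share a bag in every tree decomposition; so some bag has ≥ 6 vertices and tw(G) ≥ 5. Hence tw(G) = 5 exactly.

5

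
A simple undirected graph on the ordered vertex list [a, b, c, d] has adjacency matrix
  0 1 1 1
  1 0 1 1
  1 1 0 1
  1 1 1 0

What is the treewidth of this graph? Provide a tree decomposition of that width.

Treewidth 3.
Bags: B1 = {a, b, c, d}
Tree: (single bag)

With just one bag of size 4, the width is 4 − 1 = 3, so tw(G) ≤ 3. For the lower bound, the 4 vertices {a, b, c, d} are pairwise adjacent, and any tree decomposition puts a clique entirely inside one bag — forcing width ≥ 3. Therefore the treewidth is 3.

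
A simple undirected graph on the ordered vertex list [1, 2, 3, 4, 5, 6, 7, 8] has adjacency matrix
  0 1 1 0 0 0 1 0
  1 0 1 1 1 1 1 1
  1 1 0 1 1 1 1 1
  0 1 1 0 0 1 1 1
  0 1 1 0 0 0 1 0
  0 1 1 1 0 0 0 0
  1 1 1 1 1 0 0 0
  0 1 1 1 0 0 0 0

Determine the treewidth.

3

A width-3 tree decomposition is:
Bags: B1 = {1, 2, 3, 7}  B2 = {2, 3, 4, 7}  B3 = {2, 3, 4, 6}  B4 = {2, 3, 5, 7}  B5 = {2, 3, 4, 8}
Tree: B1–B2, B2–B3, B2–B4, B3–B5
The largest bag has 4 vertices, giving width 3; this decomposition certifies tw(G) ≤ 3. On the other hand G contains the 4-clique {1, 2, 3, 7}. A clique must lie in a single bag of any decomposition, so no decomposition can have width below 3. Hence tw(G) = 3 exactly.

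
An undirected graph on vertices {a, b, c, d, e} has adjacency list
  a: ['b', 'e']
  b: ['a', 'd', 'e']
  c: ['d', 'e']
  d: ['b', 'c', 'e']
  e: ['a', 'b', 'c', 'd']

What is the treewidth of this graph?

2

A width-2 tree decomposition is:
Bags: B1 = {c, d, e}  B2 = {b, d, e}  B3 = {a, b, e}
Tree: B1–B2, B2–B3
Each bag holds 3 vertices, so the decomposition has width 2, which upper-bounds the treewidth. Conversely, {c, d, e} is a clique of size 3, and the vertices of any clique must share a bag in every tree decomposition; so some bag has ≥ 3 vertices and tw(G) ≥ 2. Hence tw(G) = 2 exactly.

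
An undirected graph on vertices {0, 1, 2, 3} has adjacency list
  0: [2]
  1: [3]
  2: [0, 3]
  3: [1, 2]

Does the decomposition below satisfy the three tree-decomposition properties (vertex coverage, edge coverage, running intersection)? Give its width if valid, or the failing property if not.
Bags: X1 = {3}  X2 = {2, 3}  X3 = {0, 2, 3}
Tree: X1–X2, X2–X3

No — vertex 1 appears in no bag.

A tree decomposition must satisfy three properties: every vertex lies in some bag; for every edge, both endpoints lie together in some bag; and for every vertex, the bags containing it form a connected subtree. Here vertex 1 appears in no bag, so the decomposition is invalid.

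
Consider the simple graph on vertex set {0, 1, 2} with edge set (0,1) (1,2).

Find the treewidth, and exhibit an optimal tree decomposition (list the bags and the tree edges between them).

Treewidth 1.
One such decomposition:
Bags: B1 = {1, 2}  B2 = {0, 1}
Tree: B1–B2

The largest bag has 2 vertices, giving width 1; this decomposition certifies tw(G) ≤ 1. Since G has at least one edge (e.g. 2–1), it is not an edgeless graph, so tw(G) ≥ 1. The upper and lower bounds meet at 1, so that is the treewidth.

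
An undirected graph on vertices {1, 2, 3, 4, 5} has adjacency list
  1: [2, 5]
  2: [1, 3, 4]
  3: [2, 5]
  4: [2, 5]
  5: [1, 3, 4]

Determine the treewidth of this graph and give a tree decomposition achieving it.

The largest bag has 3 vertices, giving width 2; this decomposition certifies tw(G) ≤ 2. Since 3–2–4–5–3 is a cycle in G, G is not acyclic. Forests are exactly the graphs of treewidth ≤ 1, so tw(G) ≥ 2. The upper and lower bounds meet at 2, so that is the treewidth.

Treewidth 2.
Bags: B1 = {2, 3, 5}  B2 = {2, 4, 5}  B3 = {1, 2, 5}
Tree: B1–B2, B2–B3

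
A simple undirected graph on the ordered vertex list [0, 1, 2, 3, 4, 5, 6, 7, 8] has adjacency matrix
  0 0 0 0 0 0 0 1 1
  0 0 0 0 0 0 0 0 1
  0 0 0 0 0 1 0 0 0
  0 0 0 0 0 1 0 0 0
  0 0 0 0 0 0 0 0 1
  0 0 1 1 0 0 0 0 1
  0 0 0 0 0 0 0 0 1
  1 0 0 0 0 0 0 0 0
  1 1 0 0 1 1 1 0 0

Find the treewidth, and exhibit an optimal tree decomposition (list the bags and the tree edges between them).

Treewidth 1.
Bags: B1 = {6, 8}  B2 = {1, 8}  B3 = {4, 8}  B4 = {5, 8}  B5 = {3, 5}  B6 = {0, 8}  B7 = {0, 7}  B8 = {2, 5}
Tree: B1–B2, B2–B3, B1–B4, B4–B5, B2–B6, B6–B7, B5–B8

The largest bag has 2 vertices, giving width 1; this decomposition certifies tw(G) ≤ 1. Since G has at least one edge (e.g. 6–8), it is not an edgeless graph, so tw(G) ≥ 1. Combining the bounds, tw(G) = 1.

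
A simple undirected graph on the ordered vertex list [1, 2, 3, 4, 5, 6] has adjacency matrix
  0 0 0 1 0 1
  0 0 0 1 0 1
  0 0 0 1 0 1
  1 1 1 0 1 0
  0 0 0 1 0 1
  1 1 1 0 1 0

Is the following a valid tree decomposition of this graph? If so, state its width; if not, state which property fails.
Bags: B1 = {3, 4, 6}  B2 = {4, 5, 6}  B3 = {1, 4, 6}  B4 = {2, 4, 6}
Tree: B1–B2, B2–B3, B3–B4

Checking the three conditions: (i) the bags cover all of {1, 2, 3, 4, 5, 6}; (ii) for each edge, some bag contains both endpoints; (iii) the bags containing any fixed vertex form a subtree. All hold, so the decomposition is valid with width 3 − 1 = 2.

Yes; width 2.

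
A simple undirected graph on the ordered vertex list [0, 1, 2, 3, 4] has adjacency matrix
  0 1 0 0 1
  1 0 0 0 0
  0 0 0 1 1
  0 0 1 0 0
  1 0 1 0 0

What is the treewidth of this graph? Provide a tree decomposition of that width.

Treewidth 1.
Bags: B1 = {2, 3}  B2 = {2, 4}  B3 = {0, 4}  B4 = {0, 1}
Tree: B1–B2, B2–B3, B3–B4

The largest bag has 2 vertices, giving width 1; this decomposition certifies tw(G) ≤ 1. Any graph with an edge has treewidth ≥ 1, and G has the edge 3–2. Combining the bounds, tw(G) = 1.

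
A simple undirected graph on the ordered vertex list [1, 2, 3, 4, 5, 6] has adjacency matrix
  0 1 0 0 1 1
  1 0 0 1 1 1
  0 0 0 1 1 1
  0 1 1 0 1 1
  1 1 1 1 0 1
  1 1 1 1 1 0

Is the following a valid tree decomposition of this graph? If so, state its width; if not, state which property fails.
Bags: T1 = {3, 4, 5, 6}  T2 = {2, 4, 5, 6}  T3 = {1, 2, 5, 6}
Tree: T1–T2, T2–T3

Checking the three conditions: (i) the bags cover all of {1, 2, 3, 4, 5, 6}; (ii) for each edge, some bag contains both endpoints; (iii) the bags containing any fixed vertex form a subtree. All hold, so the decomposition is valid with width 4 − 1 = 3.

Yes; width 3.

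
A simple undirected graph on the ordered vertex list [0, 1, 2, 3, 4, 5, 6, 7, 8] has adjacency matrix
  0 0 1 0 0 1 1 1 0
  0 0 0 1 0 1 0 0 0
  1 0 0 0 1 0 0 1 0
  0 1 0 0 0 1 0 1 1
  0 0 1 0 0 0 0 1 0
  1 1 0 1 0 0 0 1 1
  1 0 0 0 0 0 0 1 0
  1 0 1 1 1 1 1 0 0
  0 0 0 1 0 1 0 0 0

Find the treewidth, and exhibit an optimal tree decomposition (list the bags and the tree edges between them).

Treewidth 2.
One such decomposition:
Bags: B1 = {0, 6, 7}  B2 = {0, 5, 7}  B3 = {3, 5, 7}  B4 = {0, 2, 7}  B5 = {2, 4, 7}  B6 = {1, 3, 5}  B7 = {3, 5, 8}
Tree: B1–B2, B2–B3, B2–B4, B4–B5, B3–B6, B6–B7

Every bag has size at most 3, so the width is 3 − 1 = 2 and tw(G) ≤ 2. Conversely, {3, 5, 8} is a clique of size 3, and the vertices of any clique must share a bag in every tree decomposition; so some bag has ≥ 3 vertices and tw(G) ≥ 2. Therefore the treewidth is 2.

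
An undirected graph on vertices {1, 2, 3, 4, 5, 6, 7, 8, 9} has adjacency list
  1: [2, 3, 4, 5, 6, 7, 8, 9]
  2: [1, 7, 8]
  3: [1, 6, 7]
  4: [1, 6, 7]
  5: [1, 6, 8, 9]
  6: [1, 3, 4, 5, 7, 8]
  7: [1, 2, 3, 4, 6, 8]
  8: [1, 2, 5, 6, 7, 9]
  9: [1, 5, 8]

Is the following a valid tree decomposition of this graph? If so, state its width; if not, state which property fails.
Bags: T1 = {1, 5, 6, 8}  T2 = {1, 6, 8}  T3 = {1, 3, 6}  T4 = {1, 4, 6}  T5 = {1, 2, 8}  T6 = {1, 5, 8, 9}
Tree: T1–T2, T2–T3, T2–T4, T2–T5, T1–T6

No — vertex 7 appears in no bag.

A tree decomposition must satisfy three properties: every vertex lies in some bag; for every edge, both endpoints lie together in some bag; and for every vertex, the bags containing it form a connected subtree. Here vertex 7 appears in no bag, so the decomposition is invalid.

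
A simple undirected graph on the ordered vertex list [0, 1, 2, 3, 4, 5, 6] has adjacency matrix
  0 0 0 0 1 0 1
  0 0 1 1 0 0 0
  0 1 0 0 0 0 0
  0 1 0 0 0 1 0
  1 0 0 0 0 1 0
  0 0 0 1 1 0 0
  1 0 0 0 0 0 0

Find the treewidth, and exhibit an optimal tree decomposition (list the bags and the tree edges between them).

Treewidth 1.
One such decomposition:
Bags: B1 = {1, 2}  B2 = {1, 3}  B3 = {3, 5}  B4 = {4, 5}  B5 = {0, 4}  B6 = {0, 6}
Tree: B1–B2, B2–B3, B3–B4, B4–B5, B5–B6

Each bag holds 2 vertices, so the decomposition has width 1, which upper-bounds the treewidth. Since G has at least one edge (e.g. 2–1), it is not an edgeless graph, so tw(G) ≥ 1. The upper and lower bounds meet at 1, so that is the treewidth.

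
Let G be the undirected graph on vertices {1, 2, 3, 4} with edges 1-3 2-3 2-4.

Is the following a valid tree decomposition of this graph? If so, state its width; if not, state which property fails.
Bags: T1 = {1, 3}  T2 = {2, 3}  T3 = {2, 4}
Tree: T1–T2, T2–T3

Vertex coverage: the bags together contain {1, 2, 3, 4}, the full vertex set. Edge coverage: each edge of G has both endpoints in at least one bag. Running intersection: for every vertex, the bags containing it form a connected subtree. All three properties hold, so this is a valid tree decomposition of width max|bag| − 1 = 1, and hence tw(G) ≤ 1.

Yes; width 1.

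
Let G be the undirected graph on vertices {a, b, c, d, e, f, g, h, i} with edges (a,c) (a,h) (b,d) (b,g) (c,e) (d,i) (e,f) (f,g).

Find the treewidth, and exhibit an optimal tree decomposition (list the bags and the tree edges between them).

Treewidth 1.
Bags: B1 = {d, i}  B2 = {b, d}  B3 = {b, g}  B4 = {f, g}  B5 = {e, f}  B6 = {c, e}  B7 = {a, c}  B8 = {a, h}
Tree: B1–B2, B2–B3, B3–B4, B4–B5, B5–B6, B6–B7, B7–B8

Each bag holds 2 vertices, so the decomposition has width 1, which upper-bounds the treewidth. Since G has at least one edge (e.g. i–d), it is not an edgeless graph, so tw(G) ≥ 1. The upper and lower bounds meet at 1, so that is the treewidth.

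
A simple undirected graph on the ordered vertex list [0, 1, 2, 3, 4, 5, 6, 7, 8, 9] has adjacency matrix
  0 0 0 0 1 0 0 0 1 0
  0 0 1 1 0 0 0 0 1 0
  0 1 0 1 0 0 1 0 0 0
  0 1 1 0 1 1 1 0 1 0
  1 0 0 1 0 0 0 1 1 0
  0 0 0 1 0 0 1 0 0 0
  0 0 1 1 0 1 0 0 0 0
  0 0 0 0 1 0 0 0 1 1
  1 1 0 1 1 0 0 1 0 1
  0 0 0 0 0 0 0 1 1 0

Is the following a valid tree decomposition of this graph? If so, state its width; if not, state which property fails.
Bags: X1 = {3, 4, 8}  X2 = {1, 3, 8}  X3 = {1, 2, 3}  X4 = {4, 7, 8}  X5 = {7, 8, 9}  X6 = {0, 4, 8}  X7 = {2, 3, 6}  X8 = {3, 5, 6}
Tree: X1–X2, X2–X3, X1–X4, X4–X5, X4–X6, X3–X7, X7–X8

Vertex coverage: the bags together contain {0, 1, 2, 3, 4, 5, 6, 7, 8, 9}, the full vertex set. Edge coverage: each edge of G has both endpoints in at least one bag. Running intersection: for every vertex, the bags containing it form a connected subtree. All three properties hold, so this is a valid tree decomposition of width max|bag| − 1 = 2, and hence tw(G) ≤ 2.

Yes; width 2.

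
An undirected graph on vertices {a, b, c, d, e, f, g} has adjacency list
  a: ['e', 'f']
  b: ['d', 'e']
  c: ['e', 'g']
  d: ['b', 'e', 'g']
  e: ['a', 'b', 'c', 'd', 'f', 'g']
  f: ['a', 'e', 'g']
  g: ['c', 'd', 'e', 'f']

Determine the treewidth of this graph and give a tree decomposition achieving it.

Treewidth 2.
One such decomposition:
Bags: B1 = {c, e, g}  B2 = {d, e, g}  B3 = {e, f, g}  B4 = {a, e, f}  B5 = {b, d, e}
Tree: B1–B2, B2–B3, B3–B4, B2–B5

Every bag has size at most 3, so the width is 3 − 1 = 2 and tw(G) ≤ 2. On the other hand G contains the 3-clique {d, e, g}. A clique must lie in a single bag of any decomposition, so no decomposition can have width below 2. The upper and lower bounds meet at 2, so that is the treewidth.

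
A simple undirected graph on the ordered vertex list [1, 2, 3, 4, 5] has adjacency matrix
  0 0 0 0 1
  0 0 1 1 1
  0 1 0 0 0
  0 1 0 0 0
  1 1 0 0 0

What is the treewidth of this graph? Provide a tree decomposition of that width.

Treewidth 1.
Bags: B1 = {2, 5}  B2 = {1, 5}  B3 = {2, 4}  B4 = {2, 3}
Tree: B1–B2, B1–B3, B1–B4

Each bag holds 2 vertices, so the decomposition has width 1, which upper-bounds the treewidth. Any graph with an edge has treewidth ≥ 1, and G has the edge 2–5. Hence tw(G) = 1 exactly.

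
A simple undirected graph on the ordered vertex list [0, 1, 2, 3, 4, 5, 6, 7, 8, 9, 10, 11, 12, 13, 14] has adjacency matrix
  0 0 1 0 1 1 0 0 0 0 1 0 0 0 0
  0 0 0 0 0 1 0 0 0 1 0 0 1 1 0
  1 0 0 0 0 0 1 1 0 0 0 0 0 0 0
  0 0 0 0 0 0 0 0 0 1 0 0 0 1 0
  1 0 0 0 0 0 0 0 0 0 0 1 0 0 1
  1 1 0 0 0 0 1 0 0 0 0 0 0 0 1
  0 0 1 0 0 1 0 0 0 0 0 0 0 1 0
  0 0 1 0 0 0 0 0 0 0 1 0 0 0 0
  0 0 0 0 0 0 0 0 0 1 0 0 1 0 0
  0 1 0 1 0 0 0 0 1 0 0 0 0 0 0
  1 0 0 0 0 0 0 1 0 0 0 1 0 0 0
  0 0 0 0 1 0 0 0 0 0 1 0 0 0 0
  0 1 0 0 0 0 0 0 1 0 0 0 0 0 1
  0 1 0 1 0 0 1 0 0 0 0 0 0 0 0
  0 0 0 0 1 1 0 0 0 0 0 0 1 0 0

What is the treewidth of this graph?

3

A width-3 tree decomposition is:
Bags: B1 = {3, 8, 9, 12}  B2 = {1, 3, 9, 12}  B3 = {1, 3, 12, 13}  B4 = {1, 12, 13, 14}  B5 = {1, 5, 13, 14}  B6 = {5, 6, 13, 14}  B7 = {4, 5, 6, 14}  B8 = {0, 4, 5, 6}  B9 = {0, 2, 4, 6}  B10 = {0, 2, 4, 11}  B11 = {0, 2, 10, 11}  B12 = {2, 7, 10, 11}
Tree: B1–B2, B2–B3, B3–B4, B4–B5, B5–B6, B6–B7, B7–B8, B8–B9, B9–B10, B10–B11, B11–B12
The largest bag has 4 vertices, giving width 3; this decomposition certifies tw(G) ≤ 3. For the lower bound: the 4 vertex sets {3,8,9}, {12}, {1}, {5,6,13,14} are disjoint, each induces a connected subgraph, and every pair is joined by at least one edge of G. Contracting each set to a single vertex therefore yields K_{4} as a minor, and since treewidth is minor-monotone, tw(G) ≥ tw(K_{4}) = 3. Therefore the treewidth is 3.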